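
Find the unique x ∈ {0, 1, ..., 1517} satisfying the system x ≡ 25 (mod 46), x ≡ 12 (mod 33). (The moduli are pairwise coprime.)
x ≡ 1497 (mod 1518); the representative in [0, 1518) is 1497

The moduli 46, 33 are pairwise coprime, so by the CRT there is a unique solution mod 46·33 = 1518.
Solve by successive substitution. Start with x ≡ 25 (mod 46).
  Combine with x ≡ 12 (mod 33): write x = 25 + 46·t and require 25 + 46·t ≡ 12 (mod 33), i.e. 46·t ≡ 12 − 25 ≡ 20 (mod 33). Since 46^(−1) ≡ 28 (mod 33) (46 ≡ 13 (mod 33)), t ≡ 28·20 ≡ 32 (mod 33). So x ≡ 25 + 46·32 = 1497 (mod 1518).
Unique solution in [0, 1518): x = 1497.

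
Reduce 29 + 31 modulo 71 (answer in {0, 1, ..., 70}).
60

Both summands are already reduced mod 71. 29 + 31 = 60; 60 = 0·71 + 60, so (29 + 31) mod 71 = 60.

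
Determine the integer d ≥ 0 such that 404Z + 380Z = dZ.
(404, 380) = (4); d = 4

In the PID Z, (a, b) is generated by gcd(a, b). Compute gcd(404, 380) with the extended Euclidean algorithm, tracking rows (r, s, t) with s·404 + t·380 = r:
  row A: (404, 1, 0)   [1·404 + 0·380 = 404]
  row B: (380, 0, 1)   [0·404 + 1·380 = 380]
  404 = 1·380 + 24   → row C = row A − 1·row B = (24, 1, −1)   [check: 1·404 − 1·380 = 24]
  380 = 15·24 + 20   → row D = row B − 15·row C = (20, −15, 16)   [check: −15·404 + 16·380 = 20]
  24 = 1·20 + 4   → row E = row C − 1·row D = (4, 16, −17)   [check: 16·404 − 17·380 = 4]
  20 = 5·4 + 0   → remainder 0, stop. gcd = 4 (last nonzero row E).
So gcd(404, 380) = 4, with Bézout identity 16·404 − 17·380 = 4. Containment (⊇): the Bézout identity exhibits 4 as an element of (404, 380), giving (4) ⊆ (404, 380). Containment (⊆): since 4 | 404 and 4 | 380 (404 = 4·101, 380 = 4·95), every Z-linear combination of 404 and 380 is divisible by 4, so (404, 380) ⊆ (4). Therefore (404, 380) = (4), d = 4.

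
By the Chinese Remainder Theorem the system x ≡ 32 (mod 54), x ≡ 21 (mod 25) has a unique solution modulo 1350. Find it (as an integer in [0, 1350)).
The moduli 54, 25 are pairwise coprime, so by the CRT there is a unique solution mod 54·25 = 1350.
Solve by successive substitution. Start with x ≡ 32 (mod 54).
  Combine with x ≡ 21 (mod 25): write x = 32 + 54·t and require 32 + 54·t ≡ 21 (mod 25), i.e. 54·t ≡ 21 − 32 ≡ 14 (mod 25). Since 54^(−1) ≡ 19 (mod 25) (54 ≡ 4 (mod 25)), t ≡ 19·14 ≡ 16 (mod 25). So x ≡ 32 + 54·16 = 896 (mod 1350).
Unique solution in [0, 1350): x = 896.

Final answer: x ≡ 896 (mod 1350); the representative in [0, 1350) is 896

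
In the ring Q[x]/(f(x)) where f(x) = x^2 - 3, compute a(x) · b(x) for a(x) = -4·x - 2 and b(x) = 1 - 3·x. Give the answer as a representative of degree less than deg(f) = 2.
First multiply in Q[x] without reducing: a · b = 12·x^2 + 2·x - 2. Now divide by f(x) = x^2 - 3, eliminating the leading term at each step:
  leading term 12·x^2: subtract (12)·f(x) = 12·x^2 - 36, leaving 2·x + 34
The degree is now < 2, so this is the remainder. Hence a · b ≡ 2·x + 34 in Q[x]/(f).

Final answer: a · b ≡ 2·x + 34 (mod f(x))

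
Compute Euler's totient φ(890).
φ is multiplicative, with φ(p^e) = p^e − p^(e−1). Factorise 890 = 2 · 5 · 89. Then
  φ(890) = (2 − 1) · (5 − 1) · (89 − 1) = 1 · 4 · 88 = 352.

Final answer: φ(890) = 352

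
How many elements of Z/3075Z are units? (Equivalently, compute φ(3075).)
Z/3075Z has φ(3075) = 1600 units

An element a ∈ Z/3075Z is a unit iff gcd(a, 3075) = 1, so the number of units is φ(3075). φ is multiplicative, with φ(p^e) = p^e − p^(e−1). Factorise 3075 = 3 · 5^2 · 41. Then
  φ(3075) = (3 − 1) · (5^2 − 5^1) · (41 − 1) = 2 · 20 · 40 = 1600.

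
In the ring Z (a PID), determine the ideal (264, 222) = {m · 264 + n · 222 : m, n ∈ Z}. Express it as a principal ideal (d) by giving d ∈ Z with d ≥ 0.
(264, 222) = (6); d = 6

In the PID Z, (a, b) is generated by gcd(a, b). Compute gcd(264, 222) with the extended Euclidean algorithm, tracking rows (r, s, t) with s·264 + t·222 = r:
  row A: (264, 1, 0)   [1·264 + 0·222 = 264]
  row B: (222, 0, 1)   [0·264 + 1·222 = 222]
  264 = 1·222 + 42   → row C = row A − 1·row B = (42, 1, −1)   [check: 1·264 − 1·222 = 42]
  222 = 5·42 + 12   → row D = row B − 5·row C = (12, −5, 6)   [check: −5·264 + 6·222 = 12]
  42 = 3·12 + 6   → row E = row C − 3·row D = (6, 16, −19)   [check: 16·264 − 19·222 = 6]
  12 = 2·6 + 0   → remainder 0, stop. gcd = 6 (last nonzero row E).
So gcd(264, 222) = 6, with Bézout identity 16·264 − 19·222 = 6. Containment (⊇): the Bézout identity exhibits 6 as an element of (264, 222), giving (6) ⊆ (264, 222). Containment (⊆): since 6 | 264 and 6 | 222 (264 = 6·44, 222 = 6·37), every Z-linear combination of 264 and 222 is divisible by 6, so (264, 222) ⊆ (6). Therefore (264, 222) = (6), d = 6.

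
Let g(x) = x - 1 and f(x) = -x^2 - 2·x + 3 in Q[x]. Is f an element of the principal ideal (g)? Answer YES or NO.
In Q[x] the ideal (g) consists of all multiples of g, so f ∈ (g) iff g | f, i.e. iff the remainder of f on division by g is 0. Divide f by g (g is monic, so eliminate the leading term of the running remainder at each step):
  leading term -x^2: subtract (-x)·g(x) = -x^2 + x, leaving 3 - 3·x
  leading term -3·x: subtract (-3)·g(x) = 3 - 3·x, leaving 0
The remainder is 0, so f(x) = g(x) · h(x) with h(x) = -x - 3. Hence g | f, i.e. f ∈ (g).

Final answer: YES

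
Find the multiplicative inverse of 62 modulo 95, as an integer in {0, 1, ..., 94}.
62^(−1) ≡ 23 (mod 95)

Apply the extended Euclidean algorithm to (95, 62), tracking rows (r, s, t) with s·95 + t·62 = r. Each division r_prev = q·r_cur + r_new produces the new row as (previous row) − q·(current row):
  row A: (95, 1, 0)   [1·95 + 0·62 = 95]
  row B: (62, 0, 1)   [0·95 + 1·62 = 62]
  95 = 1·62 + 33   → row C = row A − 1·row B = (33, 1, −1)   [check: 1·95 − 1·62 = 33]
  62 = 1·33 + 29   → row D = row B − 1·row C = (29, −1, 2)   [check: −1·95 + 2·62 = 29]
  33 = 1·29 + 4   → row E = row C − 1·row D = (4, 2, −3)   [check: 2·95 − 3·62 = 4]
  29 = 7·4 + 1   → row F = row D − 7·row E = (1, −15, 23)   [check: −15·95 + 23·62 = 1]
  4 = 4·1 + 0   → remainder 0, stop. gcd = 1 (last nonzero row F).
The gcd is 1, so 62 is invertible mod 95. The last nonzero row gives −15·95 + 23·62 = 1, so t = 23. So 62^(−1) ≡ 23 (mod 95). Verify: 62 · 23 = 1426 ≡ 1 (mod 95). ✓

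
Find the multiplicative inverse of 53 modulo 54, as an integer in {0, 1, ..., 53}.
Apply the extended Euclidean algorithm to (54, 53), tracking rows (r, s, t) with s·54 + t·53 = r. Each division r_prev = q·r_cur + r_new produces the new row as (previous row) − q·(current row):
  row A: (54, 1, 0)   [1·54 + 0·53 = 54]
  row B: (53, 0, 1)   [0·54 + 1·53 = 53]
  54 = 1·53 + 1   → row C = row A − 1·row B = (1, 1, −1)   [check: 1·54 − 1·53 = 1]
  53 = 53·1 + 0   → remainder 0, stop. gcd = 1 (last nonzero row C).
The gcd is 1, so 53 is invertible mod 54. The last nonzero row gives 1·54 − 1·53 = 1, so t = −1. So 53^(−1) ≡ −1 ≡ 53 (mod 54). Verify: 53 · 53 = 2809 ≡ 1 (mod 54). ✓

Final answer: 53^(−1) ≡ 53 (mod 54)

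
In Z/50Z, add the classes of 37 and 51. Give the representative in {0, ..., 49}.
Reduce the summands first: 51 ≡ 1 (mod 50), so 37 + 51 ≡ 37 + 1 (mod 50). 37 + 1 = 38; 38 = 0·50 + 38, so (37 + 51) mod 50 = 38.

Final answer: 38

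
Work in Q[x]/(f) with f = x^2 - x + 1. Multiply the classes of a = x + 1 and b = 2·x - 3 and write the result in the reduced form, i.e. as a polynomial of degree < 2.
a · b ≡ x - 5 (mod f(x))

First multiply in Q[x] without reducing: a · b = 2·x^2 - x - 3. Now divide by f(x) = x^2 - x + 1, eliminating the leading term at each step:
  leading term 2·x^2: subtract (2)·f(x) = 2·x^2 - 2·x + 2, leaving x - 5
The degree is now < 2, so this is the remainder. Hence a · b ≡ x - 5 in Q[x]/(f).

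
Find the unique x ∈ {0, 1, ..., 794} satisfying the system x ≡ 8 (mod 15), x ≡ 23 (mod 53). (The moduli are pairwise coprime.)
The moduli 15, 53 are pairwise coprime, so by the CRT there is a unique solution mod 15·53 = 795.
Solve by successive substitution. Start with x ≡ 8 (mod 15).
  Combine with x ≡ 23 (mod 53): write x = 8 + 15·t and require 8 + 15·t ≡ 23 (mod 53), i.e. 15·t ≡ 23 − 8 ≡ 15 (mod 53). Since 15^(−1) ≡ 46 (mod 53), t ≡ 46·15 ≡ 1 (mod 53). So x ≡ 8 + 15·1 = 23 (mod 795).
Unique solution in [0, 795): x = 23.

Final answer: x ≡ 23 (mod 795); the representative in [0, 795) is 23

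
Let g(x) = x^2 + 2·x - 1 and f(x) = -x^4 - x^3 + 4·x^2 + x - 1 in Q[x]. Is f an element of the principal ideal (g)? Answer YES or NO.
In Q[x] the ideal (g) consists of all multiples of g, so f ∈ (g) iff g | f, i.e. iff the remainder of f on division by g is 0. Divide f by g (g is monic, so eliminate the leading term of the running remainder at each step):
  leading term -x^4: subtract (-x^2)·g(x) = -x^4 - 2·x^3 + x^2, leaving x^3 + 3·x^2 + x - 1
  leading term x^3: subtract (x)·g(x) = x^3 + 2·x^2 - x, leaving x^2 + 2·x - 1
  leading term x^2: subtract (1)·g(x) = x^2 + 2·x - 1, leaving 0
The remainder is 0, so f(x) = g(x) · h(x) with h(x) = -x^2 + x + 1. Hence g | f, i.e. f ∈ (g).

Final answer: YES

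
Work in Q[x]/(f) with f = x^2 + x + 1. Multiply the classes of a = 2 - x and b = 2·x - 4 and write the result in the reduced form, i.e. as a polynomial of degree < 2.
a · b ≡ 10·x - 6 (mod f(x))

First multiply in Q[x] without reducing: a · b = -2·x^2 + 8·x - 8. Now divide by f(x) = x^2 + x + 1, eliminating the leading term at each step:
  leading term -2·x^2: subtract (-2)·f(x) = -2·x^2 - 2·x - 2, leaving 10·x - 6
The degree is now < 2, so this is the remainder. Hence a · b ≡ 10·x - 6 in Q[x]/(f).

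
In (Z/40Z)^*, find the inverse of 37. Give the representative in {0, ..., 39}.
Apply the extended Euclidean algorithm to (40, 37), tracking rows (r, s, t) with s·40 + t·37 = r. Each division r_prev = q·r_cur + r_new produces the new row as (previous row) − q·(current row):
  row A: (40, 1, 0)   [1·40 + 0·37 = 40]
  row B: (37, 0, 1)   [0·40 + 1·37 = 37]
  40 = 1·37 + 3   → row C = row A − 1·row B = (3, 1, −1)   [check: 1·40 − 1·37 = 3]
  37 = 12·3 + 1   → row D = row B − 12·row C = (1, −12, 13)   [check: −12·40 + 13·37 = 1]
  3 = 3·1 + 0   → remainder 0, stop. gcd = 1 (last nonzero row D).
The gcd is 1, so 37 is invertible mod 40. The last nonzero row gives −12·40 + 13·37 = 1, so t = 13. So 37^(−1) ≡ 13 (mod 40). Verify: 37 · 13 = 481 ≡ 1 (mod 40). ✓

Final answer: 37^(−1) ≡ 13 (mod 40)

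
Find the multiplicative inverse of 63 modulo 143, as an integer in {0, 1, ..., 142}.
63^(−1) ≡ 84 (mod 143)

Apply the extended Euclidean algorithm to (143, 63), tracking rows (r, s, t) with s·143 + t·63 = r. Each division r_prev = q·r_cur + r_new produces the new row as (previous row) − q·(current row):
  row A: (143, 1, 0)   [1·143 + 0·63 = 143]
  row B: (63, 0, 1)   [0·143 + 1·63 = 63]
  143 = 2·63 + 17   → row C = row A − 2·row B = (17, 1, −2)   [check: 1·143 − 2·63 = 17]
  63 = 3·17 + 12   → row D = row B − 3·row C = (12, −3, 7)   [check: −3·143 + 7·63 = 12]
  17 = 1·12 + 5   → row E = row C − 1·row D = (5, 4, −9)   [check: 4·143 − 9·63 = 5]
  12 = 2·5 + 2   → row F = row D − 2·row E = (2, −11, 25)   [check: −11·143 + 25·63 = 2]
  5 = 2·2 + 1   → row G = row E − 2·row F = (1, 26, −59)   [check: 26·143 − 59·63 = 1]
  2 = 2·1 + 0   → remainder 0, stop. gcd = 1 (last nonzero row G).
The gcd is 1, so 63 is invertible mod 143. The last nonzero row gives 26·143 − 59·63 = 1, so t = −59. So 63^(−1) ≡ −59 ≡ 84 (mod 143). Verify: 63 · 84 = 5292 ≡ 1 (mod 143). ✓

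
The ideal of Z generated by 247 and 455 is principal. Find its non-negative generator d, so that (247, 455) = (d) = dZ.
(247, 455) = (13); d = 13

In the PID Z, (a, b) is generated by gcd(a, b). Compute gcd(455, 247) with the extended Euclidean algorithm, tracking rows (r, s, t) with s·455 + t·247 = r:
  row A: (455, 1, 0)   [1·455 + 0·247 = 455]
  row B: (247, 0, 1)   [0·455 + 1·247 = 247]
  455 = 1·247 + 208   → row C = row A − 1·row B = (208, 1, −1)   [check: 1·455 − 1·247 = 208]
  247 = 1·208 + 39   → row D = row B − 1·row C = (39, −1, 2)   [check: −1·455 + 2·247 = 39]
  208 = 5·39 + 13   → row E = row C − 5·row D = (13, 6, −11)   [check: 6·455 − 11·247 = 13]
  39 = 3·13 + 0   → remainder 0, stop. gcd = 13 (last nonzero row E).
So gcd(247, 455) = 13, with Bézout identity 6·455 − 11·247 = 13. Containment (⊇): the Bézout identity exhibits 13 as an element of (247, 455), giving (13) ⊆ (247, 455). Containment (⊆): since 13 | 247 and 13 | 455 (247 = 13·19, 455 = 13·35), every Z-linear combination of 247 and 455 is divisible by 13, so (247, 455) ⊆ (13). Therefore (247, 455) = (13), d = 13.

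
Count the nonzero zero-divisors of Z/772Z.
In Z/772Z each nonzero element is either a unit (gcd with 772 is 1) or a zero-divisor (gcd > 1). The number of units is φ(772): factorise 772 = 2^2 · 193, so φ(772) = (2^2 − 2^1) · (193 − 1) = 2 · 192 = 384. The nonzero elements number 772 − 1 = 771. Hence the nonzero zero-divisors number 771 − 384 = 387.

Final answer: Z/772Z has 387 nonzero zero-divisors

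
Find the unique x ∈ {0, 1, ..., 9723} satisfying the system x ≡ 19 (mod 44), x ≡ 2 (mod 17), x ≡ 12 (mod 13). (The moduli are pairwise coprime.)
The moduli 44, 17, 13 are pairwise coprime, so by the CRT there is a unique solution mod 44·17·13 = 9724.
Solve by successive substitution. Start with x ≡ 19 (mod 44).
  Combine with x ≡ 2 (mod 17): write x = 19 + 44·t and require 19 + 44·t ≡ 2 (mod 17), i.e. 44·t ≡ 2 − 19 ≡ 0 (mod 17). Since 44^(−1) ≡ 12 (mod 17) (44 ≡ 10 (mod 17)), t ≡ 12·0 ≡ 0 (mod 17). So x ≡ 19 + 44·0 = 19 (mod 748).
  Combine with x ≡ 12 (mod 13): write x = 19 + 748·t and require 19 + 748·t ≡ 12 (mod 13), i.e. 748·t ≡ 12 − 19 ≡ 6 (mod 13). Since 748^(−1) ≡ 2 (mod 13) (748 ≡ 7 (mod 13)), t ≡ 2·6 ≡ 12 (mod 13). So x ≡ 19 + 748·12 = 8995 (mod 9724).
Unique solution in [0, 9724): x = 8995.

Final answer: x ≡ 8995 (mod 9724); the representative in [0, 9724) is 8995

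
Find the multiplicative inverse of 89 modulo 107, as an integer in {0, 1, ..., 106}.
Apply the extended Euclidean algorithm to (107, 89), tracking rows (r, s, t) with s·107 + t·89 = r. Each division r_prev = q·r_cur + r_new produces the new row as (previous row) − q·(current row):
  row A: (107, 1, 0)   [1·107 + 0·89 = 107]
  row B: (89, 0, 1)   [0·107 + 1·89 = 89]
  107 = 1·89 + 18   → row C = row A − 1·row B = (18, 1, −1)   [check: 1·107 − 1·89 = 18]
  89 = 4·18 + 17   → row D = row B − 4·row C = (17, −4, 5)   [check: −4·107 + 5·89 = 17]
  18 = 1·17 + 1   → row E = row C − 1·row D = (1, 5, −6)   [check: 5·107 − 6·89 = 1]
  17 = 17·1 + 0   → remainder 0, stop. gcd = 1 (last nonzero row E).
The gcd is 1, so 89 is invertible mod 107. The last nonzero row gives 5·107 − 6·89 = 1, so t = −6. So 89^(−1) ≡ −6 ≡ 101 (mod 107). Verify: 89 · 101 = 8989 ≡ 1 (mod 107). ✓

Final answer: 89^(−1) ≡ 101 (mod 107)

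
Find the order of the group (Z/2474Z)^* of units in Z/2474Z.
(Z/2474Z)^* consists of the classes a with gcd(a, 2474) = 1, so its order is φ(2474). φ is multiplicative, with φ(p^e) = p^e − p^(e−1). Factorise 2474 = 2 · 1237. Then
  φ(2474) = (2 − 1) · (1237 − 1) = 1 · 1236 = 1236.
Thus |(Z/2474Z)^*| = 1236.

Final answer: |(Z/2474Z)^*| = 1236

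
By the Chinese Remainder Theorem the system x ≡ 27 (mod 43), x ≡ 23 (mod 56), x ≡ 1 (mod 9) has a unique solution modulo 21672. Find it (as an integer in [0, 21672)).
The moduli 43, 56, 9 are pairwise coprime, so by the CRT there is a unique solution mod 43·56·9 = 21672.
Solve by successive substitution. Start with x ≡ 27 (mod 43).
  Combine with x ≡ 23 (mod 56): write x = 27 + 43·t and require 27 + 43·t ≡ 23 (mod 56), i.e. 43·t ≡ 23 − 27 ≡ 52 (mod 56). Since 43^(−1) ≡ 43 (mod 56), t ≡ 43·52 ≡ 52 (mod 56). So x ≡ 27 + 43·52 = 2263 (mod 2408).
  Combine with x ≡ 1 (mod 9): write x = 2263 + 2408·t and require 2263 + 2408·t ≡ 1 (mod 9), i.e. 2408·t ≡ 1 − 2263 ≡ 6 (mod 9). Since 2408^(−1) ≡ 2 (mod 9) (2408 ≡ 5 (mod 9)), t ≡ 2·6 ≡ 3 (mod 9). So x ≡ 2263 + 2408·3 = 9487 (mod 21672).
Unique solution in [0, 21672): x = 9487.

Final answer: x ≡ 9487 (mod 21672); the representative in [0, 21672) is 9487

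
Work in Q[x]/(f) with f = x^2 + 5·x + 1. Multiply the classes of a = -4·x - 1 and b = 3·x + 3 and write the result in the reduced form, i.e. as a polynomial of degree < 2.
First multiply in Q[x] without reducing: a · b = -12·x^2 - 15·x - 3. Now divide by f(x) = x^2 + 5·x + 1, eliminating the leading term at each step:
  leading term -12·x^2: subtract (-12)·f(x) = -12·x^2 - 60·x - 12, leaving 45·x + 9
The degree is now < 2, so this is the remainder. Hence a · b ≡ 45·x + 9 in Q[x]/(f).

Final answer: a · b ≡ 45·x + 9 (mod f(x))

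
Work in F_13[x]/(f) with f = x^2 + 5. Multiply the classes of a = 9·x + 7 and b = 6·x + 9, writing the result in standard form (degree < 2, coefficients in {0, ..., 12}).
Multiply as integer polynomials: a · b = 54·x^2 + 123·x + 63. Reducing coefficients mod 13: a · b ≡ 2·x^2 + 6·x + 11. Now divide by f(x) = x^2 + 5 in F_13[x], eliminating the leading term at each step:
  leading term 2·x^2: subtract (2)·f(x) = 2·x^2 + 10, leaving 6·x + 1 (coefficients mod 13)
The degree is now < 2, so this is the remainder. Hence a · b ≡ 6·x + 1 in F_13[x]/(f).

Final answer: a · b ≡ 6·x + 1 (mod f(x))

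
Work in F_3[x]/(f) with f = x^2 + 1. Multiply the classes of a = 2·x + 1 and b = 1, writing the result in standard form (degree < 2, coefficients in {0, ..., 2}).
a · b ≡ 2·x + 1 (mod f(x))

Multiply as integer polynomials: a · b = 2·x + 1. Reducing coefficients mod 3: a · b ≡ 2·x + 1. This already has degree < 2, so no reduction by f is needed. Hence a · b ≡ 2·x + 1 in F_3[x]/(f).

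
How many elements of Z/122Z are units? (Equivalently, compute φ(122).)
Z/122Z has φ(122) = 60 units

An element a ∈ Z/122Z is a unit iff gcd(a, 122) = 1, so the number of units is φ(122). φ is multiplicative, with φ(p^e) = p^e − p^(e−1). Factorise 122 = 2 · 61. Then
  φ(122) = (2 − 1) · (61 − 1) = 1 · 60 = 60.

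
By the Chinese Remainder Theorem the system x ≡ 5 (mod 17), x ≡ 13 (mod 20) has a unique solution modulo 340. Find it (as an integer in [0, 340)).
x ≡ 73 (mod 340); the representative in [0, 340) is 73

The moduli 17, 20 are pairwise coprime, so by the CRT there is a unique solution mod 17·20 = 340.
Solve by successive substitution. Start with x ≡ 5 (mod 17).
  Combine with x ≡ 13 (mod 20): write x = 5 + 17·t and require 5 + 17·t ≡ 13 (mod 20), i.e. 17·t ≡ 13 − 5 ≡ 8 (mod 20). Since 17^(−1) ≡ 13 (mod 20), t ≡ 13·8 ≡ 4 (mod 20). So x ≡ 5 + 17·4 = 73 (mod 340).
Unique solution in [0, 340): x = 73.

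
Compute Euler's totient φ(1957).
φ is multiplicative, with φ(p^e) = p^e − p^(e−1). Factorise 1957 = 19 · 103. Then
  φ(1957) = (19 − 1) · (103 − 1) = 18 · 102 = 1836.

Final answer: φ(1957) = 1836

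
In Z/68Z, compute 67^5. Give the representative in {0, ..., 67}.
67

Use repeated squaring. Binary(5) = 101. Walk through the bits of the exponent 5 left-to-right: at each bit after the leading one, square the running value, then multiply by 67 if the bit is 1 (always reducing mod 68):
  bit 1 = 1 (leading): start with 67.
  bit 2 = 0: square 67^2 = 4489 ≡ 1 (mod 68).
  bit 3 = 1: square 1^2 = 1; bit is 1, so multiply 1·67 = 67 (mod 68).
Final value: 67^5 ≡ 67 (mod 68).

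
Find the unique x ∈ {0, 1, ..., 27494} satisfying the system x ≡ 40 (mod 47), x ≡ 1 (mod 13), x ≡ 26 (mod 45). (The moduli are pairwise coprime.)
x ≡ 25091 (mod 27495); the representative in [0, 27495) is 25091

The moduli 47, 13, 45 are pairwise coprime, so by the CRT there is a unique solution mod 47·13·45 = 27495.
Solve by successive substitution. Start with x ≡ 40 (mod 47).
  Combine with x ≡ 1 (mod 13): write x = 40 + 47·t and require 40 + 47·t ≡ 1 (mod 13), i.e. 47·t ≡ 1 − 40 ≡ 0 (mod 13). Since 47^(−1) ≡ 5 (mod 13) (47 ≡ 8 (mod 13)), t ≡ 5·0 ≡ 0 (mod 13). So x ≡ 40 + 47·0 = 40 (mod 611).
  Combine with x ≡ 26 (mod 45): write x = 40 + 611·t and require 40 + 611·t ≡ 26 (mod 45), i.e. 611·t ≡ 26 − 40 ≡ 31 (mod 45). Since 611^(−1) ≡ 26 (mod 45) (611 ≡ 26 (mod 45)), t ≡ 26·31 ≡ 41 (mod 45). So x ≡ 40 + 611·41 = 25091 (mod 27495).
Unique solution in [0, 27495): x = 25091.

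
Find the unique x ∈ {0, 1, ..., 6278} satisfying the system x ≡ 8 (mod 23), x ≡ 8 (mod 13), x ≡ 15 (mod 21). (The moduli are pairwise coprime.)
x ≡ 4194 (mod 6279); the representative in [0, 6279) is 4194

The moduli 23, 13, 21 are pairwise coprime, so by the CRT there is a unique solution mod 23·13·21 = 6279.
Solve by successive substitution. Start with x ≡ 8 (mod 23).
  Combine with x ≡ 8 (mod 13): write x = 8 + 23·t and require 8 + 23·t ≡ 8 (mod 13), i.e. 23·t ≡ 8 − 8 ≡ 0 (mod 13). Since 23^(−1) ≡ 4 (mod 13) (23 ≡ 10 (mod 13)), t ≡ 4·0 ≡ 0 (mod 13). So x ≡ 8 + 23·0 = 8 (mod 299).
  Combine with x ≡ 15 (mod 21): write x = 8 + 299·t and require 8 + 299·t ≡ 15 (mod 21), i.e. 299·t ≡ 15 − 8 ≡ 7 (mod 21). Since 299^(−1) ≡ 17 (mod 21) (299 ≡ 5 (mod 21)), t ≡ 17·7 ≡ 14 (mod 21). So x ≡ 8 + 299·14 = 4194 (mod 6279).
Unique solution in [0, 6279): x = 4194.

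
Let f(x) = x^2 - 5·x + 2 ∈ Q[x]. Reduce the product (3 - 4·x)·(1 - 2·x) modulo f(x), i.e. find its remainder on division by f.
a · b ≡ 30·x - 13 (mod f(x))

First multiply in Q[x] without reducing: a · b = 8·x^2 - 10·x + 3. Now divide by f(x) = x^2 - 5·x + 2, eliminating the leading term at each step:
  leading term 8·x^2: subtract (8)·f(x) = 8·x^2 - 40·x + 16, leaving 30·x - 13
The degree is now < 2, so this is the remainder. Hence a · b ≡ 30·x - 13 in Q[x]/(f).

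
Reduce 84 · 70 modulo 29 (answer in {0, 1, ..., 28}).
22

Reduce the factors first: 84 ≡ 26, 70 ≡ 12 (mod 29), so 84 · 70 ≡ 26 · 12 (mod 29). 26 · 12 = 312. Dividing by 29: 312 = 10·29 + 22. So (84 · 70) mod 29 = 22.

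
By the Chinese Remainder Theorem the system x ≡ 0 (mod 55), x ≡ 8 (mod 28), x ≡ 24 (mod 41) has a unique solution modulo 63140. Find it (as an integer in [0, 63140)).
The moduli 55, 28, 41 are pairwise coprime, so by the CRT there is a unique solution mod 55·28·41 = 63140.
Solve by successive substitution. Start with x ≡ 0 (mod 55).
  Combine with x ≡ 8 (mod 28): write x = 55·t and require 55·t ≡ 8 (mod 28). Since 55^(−1) ≡ 27 (mod 28) (55 ≡ 27 (mod 28)), t ≡ 27·8 ≡ 20 (mod 28). So x ≡ 55·20 = 1100 (mod 1540).
  Combine with x ≡ 24 (mod 41): write x = 1100 + 1540·t and require 1100 + 1540·t ≡ 24 (mod 41), i.e. 1540·t ≡ 24 − 1100 ≡ 31 (mod 41). Since 1540^(−1) ≡ 25 (mod 41) (1540 ≡ 23 (mod 41)), t ≡ 25·31 ≡ 37 (mod 41). So x ≡ 1100 + 1540·37 = 58080 (mod 63140).
Unique solution in [0, 63140): x = 58080.

Final answer: x ≡ 58080 (mod 63140); the representative in [0, 63140) is 58080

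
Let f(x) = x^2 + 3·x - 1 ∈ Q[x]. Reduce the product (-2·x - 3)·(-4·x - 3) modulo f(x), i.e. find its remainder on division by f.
First multiply in Q[x] without reducing: a · b = 8·x^2 + 18·x + 9. Now divide by f(x) = x^2 + 3·x - 1, eliminating the leading term at each step:
  leading term 8·x^2: subtract (8)·f(x) = 8·x^2 + 24·x - 8, leaving 17 - 6·x
The degree is now < 2, so this is the remainder. Hence a · b ≡ 17 - 6·x in Q[x]/(f).

Final answer: a · b ≡ 17 - 6·x (mod f(x))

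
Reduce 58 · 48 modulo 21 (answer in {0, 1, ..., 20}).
12

Reduce the factors first: 58 ≡ 16, 48 ≡ 6 (mod 21), so 58 · 48 ≡ 16 · 6 (mod 21). 16 · 6 = 96. Dividing by 21: 96 = 4·21 + 12. So (58 · 48) mod 21 = 12.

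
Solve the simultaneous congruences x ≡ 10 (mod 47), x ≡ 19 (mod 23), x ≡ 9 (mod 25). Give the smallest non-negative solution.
x ≡ 23134 (mod 27025); the representative in [0, 27025) is 23134

The moduli 47, 23, 25 are pairwise coprime, so by the CRT there is a unique solution mod 47·23·25 = 27025.
Solve by successive substitution. Start with x ≡ 10 (mod 47).
  Combine with x ≡ 19 (mod 23): write x = 10 + 47·t and require 10 + 47·t ≡ 19 (mod 23), i.e. 47·t ≡ 19 − 10 ≡ 9 (mod 23). Since 47^(−1) ≡ 1 (mod 23) (47 ≡ 1 (mod 23)), t ≡ 1·9 ≡ 9 (mod 23). So x ≡ 10 + 47·9 = 433 (mod 1081).
  Combine with x ≡ 9 (mod 25): write x = 433 + 1081·t and require 433 + 1081·t ≡ 9 (mod 25), i.e. 1081·t ≡ 9 − 433 ≡ 1 (mod 25). Since 1081^(−1) ≡ 21 (mod 25) (1081 ≡ 6 (mod 25)), t ≡ 21·1 ≡ 21 (mod 25). So x ≡ 433 + 1081·21 = 23134 (mod 27025).
Unique solution in [0, 27025): x = 23134.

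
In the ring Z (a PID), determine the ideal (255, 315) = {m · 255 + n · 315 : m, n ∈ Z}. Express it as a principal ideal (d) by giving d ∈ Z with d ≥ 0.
(255, 315) = (15); d = 15

In the PID Z, (a, b) is generated by gcd(a, b). Compute gcd(315, 255) with the extended Euclidean algorithm, tracking rows (r, s, t) with s·315 + t·255 = r:
  row A: (315, 1, 0)   [1·315 + 0·255 = 315]
  row B: (255, 0, 1)   [0·315 + 1·255 = 255]
  315 = 1·255 + 60   → row C = row A − 1·row B = (60, 1, −1)   [check: 1·315 − 1·255 = 60]
  255 = 4·60 + 15   → row D = row B − 4·row C = (15, −4, 5)   [check: −4·315 + 5·255 = 15]
  60 = 4·15 + 0   → remainder 0, stop. gcd = 15 (last nonzero row D).
So gcd(255, 315) = 15, with Bézout identity −4·315 + 5·255 = 15. Containment (⊇): the Bézout identity exhibits 15 as an element of (255, 315), giving (15) ⊆ (255, 315). Containment (⊆): since 15 | 255 and 15 | 315 (255 = 15·17, 315 = 15·21), every Z-linear combination of 255 and 315 is divisible by 15, so (255, 315) ⊆ (15). Therefore (255, 315) = (15), d = 15.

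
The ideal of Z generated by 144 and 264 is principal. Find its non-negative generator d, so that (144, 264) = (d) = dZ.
(144, 264) = (24); d = 24

In the PID Z, (a, b) is generated by gcd(a, b). Compute gcd(264, 144) with the extended Euclidean algorithm, tracking rows (r, s, t) with s·264 + t·144 = r:
  row A: (264, 1, 0)   [1·264 + 0·144 = 264]
  row B: (144, 0, 1)   [0·264 + 1·144 = 144]
  264 = 1·144 + 120   → row C = row A − 1·row B = (120, 1, −1)   [check: 1·264 − 1·144 = 120]
  144 = 1·120 + 24   → row D = row B − 1·row C = (24, −1, 2)   [check: −1·264 + 2·144 = 24]
  120 = 5·24 + 0   → remainder 0, stop. gcd = 24 (last nonzero row D).
So gcd(144, 264) = 24, with Bézout identity −1·264 + 2·144 = 24. Containment (⊇): the Bézout identity exhibits 24 as an element of (144, 264), giving (24) ⊆ (144, 264). Containment (⊆): since 24 | 144 and 24 | 264 (144 = 24·6, 264 = 24·11), every Z-linear combination of 144 and 264 is divisible by 24, so (144, 264) ⊆ (24). Therefore (144, 264) = (24), d = 24.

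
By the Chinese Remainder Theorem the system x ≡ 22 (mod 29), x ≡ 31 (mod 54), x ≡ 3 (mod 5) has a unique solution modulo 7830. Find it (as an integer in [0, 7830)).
The moduli 29, 54, 5 are pairwise coprime, so by the CRT there is a unique solution mod 29·54·5 = 7830.
Solve by successive substitution. Start with x ≡ 22 (mod 29).
  Combine with x ≡ 31 (mod 54): write x = 22 + 29·t and require 22 + 29·t ≡ 31 (mod 54), i.e. 29·t ≡ 31 − 22 ≡ 9 (mod 54). Since 29^(−1) ≡ 41 (mod 54), t ≡ 41·9 ≡ 45 (mod 54). So x ≡ 22 + 29·45 = 1327 (mod 1566).
  Combine with x ≡ 3 (mod 5): write x = 1327 + 1566·t and require 1327 + 1566·t ≡ 3 (mod 5), i.e. 1566·t ≡ 3 − 1327 ≡ 1 (mod 5). Since 1566^(−1) ≡ 1 (mod 5) (1566 ≡ 1 (mod 5)), t ≡ 1·1 ≡ 1 (mod 5). So x ≡ 1327 + 1566·1 = 2893 (mod 7830).
Unique solution in [0, 7830): x = 2893.

Final answer: x ≡ 2893 (mod 7830); the representative in [0, 7830) is 2893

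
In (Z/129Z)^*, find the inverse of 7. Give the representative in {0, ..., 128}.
7^(−1) ≡ 37 (mod 129)

Apply the extended Euclidean algorithm to (129, 7), tracking rows (r, s, t) with s·129 + t·7 = r. Each division r_prev = q·r_cur + r_new produces the new row as (previous row) − q·(current row):
  row A: (129, 1, 0)   [1·129 + 0·7 = 129]
  row B: (7, 0, 1)   [0·129 + 1·7 = 7]
  129 = 18·7 + 3   → row C = row A − 18·row B = (3, 1, −18)   [check: 1·129 − 18·7 = 3]
  7 = 2·3 + 1   → row D = row B − 2·row C = (1, −2, 37)   [check: −2·129 + 37·7 = 1]
  3 = 3·1 + 0   → remainder 0, stop. gcd = 1 (last nonzero row D).
The gcd is 1, so 7 is invertible mod 129. The last nonzero row gives −2·129 + 37·7 = 1, so t = 37. So 7^(−1) ≡ 37 (mod 129). Verify: 7 · 37 = 259 ≡ 1 (mod 129). ✓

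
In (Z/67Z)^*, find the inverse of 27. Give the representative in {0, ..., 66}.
Apply the extended Euclidean algorithm to (67, 27), tracking rows (r, s, t) with s·67 + t·27 = r. Each division r_prev = q·r_cur + r_new produces the new row as (previous row) − q·(current row):
  row A: (67, 1, 0)   [1·67 + 0·27 = 67]
  row B: (27, 0, 1)   [0·67 + 1·27 = 27]
  67 = 2·27 + 13   → row C = row A − 2·row B = (13, 1, −2)   [check: 1·67 − 2·27 = 13]
  27 = 2·13 + 1   → row D = row B − 2·row C = (1, −2, 5)   [check: −2·67 + 5·27 = 1]
  13 = 13·1 + 0   → remainder 0, stop. gcd = 1 (last nonzero row D).
The gcd is 1, so 27 is invertible mod 67. The last nonzero row gives −2·67 + 5·27 = 1, so t = 5. So 27^(−1) ≡ 5 (mod 67). Verify: 27 · 5 = 135 ≡ 1 (mod 67). ✓

Final answer: 27^(−1) ≡ 5 (mod 67)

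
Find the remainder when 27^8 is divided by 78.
27

Use repeated squaring. Binary(8) = 1000. Walk through the bits of the exponent 8 left-to-right: at each bit after the leading one, square the running value, then multiply by 27 if the bit is 1 (always reducing mod 78):
  bit 1 = 1 (leading): start with 27.
  bit 2 = 0: square 27^2 = 729 ≡ 27 (mod 78).
  bit 3 = 0: square 27^2 = 729 ≡ 27 (mod 78).
  bit 4 = 0: square 27^2 = 729 ≡ 27 (mod 78).
Final value: 27^8 ≡ 27 (mod 78).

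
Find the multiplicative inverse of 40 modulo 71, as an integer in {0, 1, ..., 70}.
40^(−1) ≡ 16 (mod 71)

Apply the extended Euclidean algorithm to (71, 40), tracking rows (r, s, t) with s·71 + t·40 = r. Each division r_prev = q·r_cur + r_new produces the new row as (previous row) − q·(current row):
  row A: (71, 1, 0)   [1·71 + 0·40 = 71]
  row B: (40, 0, 1)   [0·71 + 1·40 = 40]
  71 = 1·40 + 31   → row C = row A − 1·row B = (31, 1, −1)   [check: 1·71 − 1·40 = 31]
  40 = 1·31 + 9   → row D = row B − 1·row C = (9, −1, 2)   [check: −1·71 + 2·40 = 9]
  31 = 3·9 + 4   → row E = row C − 3·row D = (4, 4, −7)   [check: 4·71 − 7·40 = 4]
  9 = 2·4 + 1   → row F = row D − 2·row E = (1, −9, 16)   [check: −9·71 + 16·40 = 1]
  4 = 4·1 + 0   → remainder 0, stop. gcd = 1 (last nonzero row F).
The gcd is 1, so 40 is invertible mod 71. The last nonzero row gives −9·71 + 16·40 = 1, so t = 16. So 40^(−1) ≡ 16 (mod 71). Verify: 40 · 16 = 640 ≡ 1 (mod 71). ✓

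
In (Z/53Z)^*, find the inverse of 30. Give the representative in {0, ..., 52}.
30^(−1) ≡ 23 (mod 53)

Apply the extended Euclidean algorithm to (53, 30), tracking rows (r, s, t) with s·53 + t·30 = r. Each division r_prev = q·r_cur + r_new produces the new row as (previous row) − q·(current row):
  row A: (53, 1, 0)   [1·53 + 0·30 = 53]
  row B: (30, 0, 1)   [0·53 + 1·30 = 30]
  53 = 1·30 + 23   → row C = row A − 1·row B = (23, 1, −1)   [check: 1·53 − 1·30 = 23]
  30 = 1·23 + 7   → row D = row B − 1·row C = (7, −1, 2)   [check: −1·53 + 2·30 = 7]
  23 = 3·7 + 2   → row E = row C − 3·row D = (2, 4, −7)   [check: 4·53 − 7·30 = 2]
  7 = 3·2 + 1   → row F = row D − 3·row E = (1, −13, 23)   [check: −13·53 + 23·30 = 1]
  2 = 2·1 + 0   → remainder 0, stop. gcd = 1 (last nonzero row F).
The gcd is 1, so 30 is invertible mod 53. The last nonzero row gives −13·53 + 23·30 = 1, so t = 23. So 30^(−1) ≡ 23 (mod 53). Verify: 30 · 23 = 690 ≡ 1 (mod 53). ✓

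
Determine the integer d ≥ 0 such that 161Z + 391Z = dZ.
In the PID Z, (a, b) is generated by gcd(a, b). Compute gcd(391, 161) with the extended Euclidean algorithm, tracking rows (r, s, t) with s·391 + t·161 = r:
  row A: (391, 1, 0)   [1·391 + 0·161 = 391]
  row B: (161, 0, 1)   [0·391 + 1·161 = 161]
  391 = 2·161 + 69   → row C = row A − 2·row B = (69, 1, −2)   [check: 1·391 − 2·161 = 69]
  161 = 2·69 + 23   → row D = row B − 2·row C = (23, −2, 5)   [check: −2·391 + 5·161 = 23]
  69 = 3·23 + 0   → remainder 0, stop. gcd = 23 (last nonzero row D).
So gcd(161, 391) = 23, with Bézout identity −2·391 + 5·161 = 23. Containment (⊇): the Bézout identity exhibits 23 as an element of (161, 391), giving (23) ⊆ (161, 391). Containment (⊆): since 23 | 161 and 23 | 391 (161 = 23·7, 391 = 23·17), every Z-linear combination of 161 and 391 is divisible by 23, so (161, 391) ⊆ (23). Therefore (161, 391) = (23), d = 23.

Final answer: (161, 391) = (23); d = 23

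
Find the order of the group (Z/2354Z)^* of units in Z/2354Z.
(Z/2354Z)^* consists of the classes a with gcd(a, 2354) = 1, so its order is φ(2354). φ is multiplicative, with φ(p^e) = p^e − p^(e−1). Factorise 2354 = 2 · 11 · 107. Then
  φ(2354) = (2 − 1) · (11 − 1) · (107 − 1) = 1 · 10 · 106 = 1060.
Thus |(Z/2354Z)^*| = 1060.

Final answer: |(Z/2354Z)^*| = 1060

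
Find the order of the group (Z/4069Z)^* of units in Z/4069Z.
|(Z/4069Z)^*| = 3744

(Z/4069Z)^* consists of the classes a with gcd(a, 4069) = 1, so its order is φ(4069). φ is multiplicative, with φ(p^e) = p^e − p^(e−1). Factorise 4069 = 13 · 313. Then
  φ(4069) = (13 − 1) · (313 − 1) = 12 · 312 = 3744.
Thus |(Z/4069Z)^*| = 3744.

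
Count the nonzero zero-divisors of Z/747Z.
In Z/747Z each nonzero element is either a unit (gcd with 747 is 1) or a zero-divisor (gcd > 1). The number of units is φ(747): factorise 747 = 3^2 · 83, so φ(747) = (3^2 − 3^1) · (83 − 1) = 6 · 82 = 492. The nonzero elements number 747 − 1 = 746. Hence the nonzero zero-divisors number 746 − 492 = 254.

Final answer: Z/747Z has 254 nonzero zero-divisors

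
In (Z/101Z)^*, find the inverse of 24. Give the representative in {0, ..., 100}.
24^(−1) ≡ 80 (mod 101)

Apply the extended Euclidean algorithm to (101, 24), tracking rows (r, s, t) with s·101 + t·24 = r. Each division r_prev = q·r_cur + r_new produces the new row as (previous row) − q·(current row):
  row A: (101, 1, 0)   [1·101 + 0·24 = 101]
  row B: (24, 0, 1)   [0·101 + 1·24 = 24]
  101 = 4·24 + 5   → row C = row A − 4·row B = (5, 1, −4)   [check: 1·101 − 4·24 = 5]
  24 = 4·5 + 4   → row D = row B − 4·row C = (4, −4, 17)   [check: −4·101 + 17·24 = 4]
  5 = 1·4 + 1   → row E = row C − 1·row D = (1, 5, −21)   [check: 5·101 − 21·24 = 1]
  4 = 4·1 + 0   → remainder 0, stop. gcd = 1 (last nonzero row E).
The gcd is 1, so 24 is invertible mod 101. The last nonzero row gives 5·101 − 21·24 = 1, so t = −21. So 24^(−1) ≡ −21 ≡ 80 (mod 101). Verify: 24 · 80 = 1920 ≡ 1 (mod 101). ✓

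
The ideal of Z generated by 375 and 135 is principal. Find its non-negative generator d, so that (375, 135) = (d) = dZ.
(375, 135) = (15); d = 15

In the PID Z, (a, b) is generated by gcd(a, b). Compute gcd(375, 135) with the extended Euclidean algorithm, tracking rows (r, s, t) with s·375 + t·135 = r:
  row A: (375, 1, 0)   [1·375 + 0·135 = 375]
  row B: (135, 0, 1)   [0·375 + 1·135 = 135]
  375 = 2·135 + 105   → row C = row A − 2·row B = (105, 1, −2)   [check: 1·375 − 2·135 = 105]
  135 = 1·105 + 30   → row D = row B − 1·row C = (30, −1, 3)   [check: −1·375 + 3·135 = 30]
  105 = 3·30 + 15   → row E = row C − 3·row D = (15, 4, −11)   [check: 4·375 − 11·135 = 15]
  30 = 2·15 + 0   → remainder 0, stop. gcd = 15 (last nonzero row E).
So gcd(375, 135) = 15, with Bézout identity 4·375 − 11·135 = 15. Containment (⊇): the Bézout identity exhibits 15 as an element of (375, 135), giving (15) ⊆ (375, 135). Containment (⊆): since 15 | 375 and 15 | 135 (375 = 15·25, 135 = 15·9), every Z-linear combination of 375 and 135 is divisible by 15, so (375, 135) ⊆ (15). Therefore (375, 135) = (15), d = 15.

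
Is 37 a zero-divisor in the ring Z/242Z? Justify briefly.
NO

gcd(37, 242) = 1, so 37 is a unit in Z/242Z (it has a multiplicative inverse). A unit cannot be a zero-divisor: if 37·b ≡ 0 then multiplying both sides by 37^(−1) gives b ≡ 0. So 37 is not a zero-divisor.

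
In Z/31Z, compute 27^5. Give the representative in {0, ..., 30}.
30

Use repeated squaring. Binary(5) = 101. Walk through the bits of the exponent 5 left-to-right: at each bit after the leading one, square the running value, then multiply by 27 if the bit is 1 (always reducing mod 31):
  bit 1 = 1 (leading): start with 27.
  bit 2 = 0: square 27^2 = 729 ≡ 16 (mod 31).
  bit 3 = 1: square 16^2 = 256 ≡ 8; bit is 1, so multiply 8·27 = 216 ≡ 30 (mod 31).
Final value: 27^5 ≡ 30 (mod 31).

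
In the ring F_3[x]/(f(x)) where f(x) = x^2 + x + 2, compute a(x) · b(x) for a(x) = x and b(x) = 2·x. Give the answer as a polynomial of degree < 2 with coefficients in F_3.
Multiply as integer polynomials: a · b = 2·x^2. Reducing coefficients mod 3: a · b ≡ 2·x^2. Now divide by f(x) = x^2 + x + 2 in F_3[x], eliminating the leading term at each step:
  leading term 2·x^2: subtract (2)·f(x) = 2·x^2 + 2·x + 1, leaving x + 2 (coefficients mod 3)
The degree is now < 2, so this is the remainder. Hence a · b ≡ x + 2 in F_3[x]/(f).

Final answer: a · b ≡ x + 2 (mod f(x))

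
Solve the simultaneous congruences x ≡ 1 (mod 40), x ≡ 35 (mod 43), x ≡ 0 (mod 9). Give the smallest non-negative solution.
The moduli 40, 43, 9 are pairwise coprime, so by the CRT there is a unique solution mod 40·43·9 = 15480.
Solve by successive substitution. Start with x ≡ 1 (mod 40).
  Combine with x ≡ 35 (mod 43): write x = 1 + 40·t and require 1 + 40·t ≡ 35 (mod 43), i.e. 40·t ≡ 35 − 1 ≡ 34 (mod 43). Since 40^(−1) ≡ 14 (mod 43), t ≡ 14·34 ≡ 3 (mod 43). So x ≡ 1 + 40·3 = 121 (mod 1720).
  Combine with x ≡ 0 (mod 9): write x = 121 + 1720·t and require 121 + 1720·t ≡ 0 (mod 9), i.e. 1720·t ≡ 0 − 121 ≡ 5 (mod 9). Since 1720^(−1) ≡ 1 (mod 9) (1720 ≡ 1 (mod 9)), t ≡ 1·5 ≡ 5 (mod 9). So x ≡ 121 + 1720·5 = 8721 (mod 15480).
Unique solution in [0, 15480): x = 8721.

Final answer: x ≡ 8721 (mod 15480); the representative in [0, 15480) is 8721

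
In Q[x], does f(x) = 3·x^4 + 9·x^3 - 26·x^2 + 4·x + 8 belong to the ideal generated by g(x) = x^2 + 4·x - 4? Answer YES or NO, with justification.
YES

In Q[x] the ideal (g) consists of all multiples of g, so f ∈ (g) iff g | f, i.e. iff the remainder of f on division by g is 0. Divide f by g (g is monic, so eliminate the leading term of the running remainder at each step):
  leading term 3·x^4: subtract (3·x^2)·g(x) = 3·x^4 + 12·x^3 - 12·x^2, leaving -3·x^3 - 14·x^2 + 4·x + 8
  leading term -3·x^3: subtract (-3·x)·g(x) = -3·x^3 - 12·x^2 + 12·x, leaving -2·x^2 - 8·x + 8
  leading term -2·x^2: subtract (-2)·g(x) = -2·x^2 - 8·x + 8, leaving 0
The remainder is 0, so f(x) = g(x) · h(x) with h(x) = 3·x^2 - 3·x - 2. Hence g | f, i.e. f ∈ (g).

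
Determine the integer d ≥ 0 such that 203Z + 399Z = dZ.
In the PID Z, (a, b) is generated by gcd(a, b). Compute gcd(399, 203) with the extended Euclidean algorithm, tracking rows (r, s, t) with s·399 + t·203 = r:
  row A: (399, 1, 0)   [1·399 + 0·203 = 399]
  row B: (203, 0, 1)   [0·399 + 1·203 = 203]
  399 = 1·203 + 196   → row C = row A − 1·row B = (196, 1, −1)   [check: 1·399 − 1·203 = 196]
  203 = 1·196 + 7   → row D = row B − 1·row C = (7, −1, 2)   [check: −1·399 + 2·203 = 7]
  196 = 28·7 + 0   → remainder 0, stop. gcd = 7 (last nonzero row D).
So gcd(203, 399) = 7, with Bézout identity −1·399 + 2·203 = 7. Containment (⊇): the Bézout identity exhibits 7 as an element of (203, 399), giving (7) ⊆ (203, 399). Containment (⊆): since 7 | 203 and 7 | 399 (203 = 7·29, 399 = 7·57), every Z-linear combination of 203 and 399 is divisible by 7, so (203, 399) ⊆ (7). Therefore (203, 399) = (7), d = 7.

Final answer: (203, 399) = (7); d = 7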